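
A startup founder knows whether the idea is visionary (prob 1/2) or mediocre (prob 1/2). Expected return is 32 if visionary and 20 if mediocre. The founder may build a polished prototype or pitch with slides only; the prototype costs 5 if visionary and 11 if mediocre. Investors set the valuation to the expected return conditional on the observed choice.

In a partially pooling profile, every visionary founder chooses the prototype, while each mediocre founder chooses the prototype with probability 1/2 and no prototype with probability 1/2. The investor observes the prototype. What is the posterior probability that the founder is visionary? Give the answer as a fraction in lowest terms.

P(the prototype) = (1/2)·1 + (1/2)·(1/2) = 3/4.
By Bayes' rule, P(visionary | the prototype) = (1/2) / (3/4) = 2/3.

2/3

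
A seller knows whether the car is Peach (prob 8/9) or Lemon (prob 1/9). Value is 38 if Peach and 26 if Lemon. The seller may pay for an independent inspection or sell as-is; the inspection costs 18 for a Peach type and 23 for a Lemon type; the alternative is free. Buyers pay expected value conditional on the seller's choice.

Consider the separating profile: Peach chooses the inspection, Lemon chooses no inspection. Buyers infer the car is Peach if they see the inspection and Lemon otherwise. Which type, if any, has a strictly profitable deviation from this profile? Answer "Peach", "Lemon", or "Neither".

The inspection pays 38; no inspection pays 26.
Peach: assigned the inspection, nets 38 − 18 = 20; deviating to no inspection nets 26.
Lemon: assigned no inspection, nets 26; deviating to the inspection nets 38 − 23 = 15.
The Peach type gains 6 by deviating.

Peach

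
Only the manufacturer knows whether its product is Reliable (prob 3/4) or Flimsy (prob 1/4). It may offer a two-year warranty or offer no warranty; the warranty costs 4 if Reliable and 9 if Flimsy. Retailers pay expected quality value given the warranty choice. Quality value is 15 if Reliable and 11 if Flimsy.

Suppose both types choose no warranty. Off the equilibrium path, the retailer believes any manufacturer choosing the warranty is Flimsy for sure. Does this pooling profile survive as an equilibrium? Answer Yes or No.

On path, the retailer holds the prior and pays 3/4·15 + 1/4·11 = 14. Off path (the warranty), believing Flimsy, it pays 11.
Reliable: no warranty nets 14; the warranty nets 11 − 4 = 7. Reliable stays.
Flimsy: no warranty nets 14; the warranty nets 11 − 9 = 2. Flimsy stays.
No type deviates, so pooling is sustained.

Yes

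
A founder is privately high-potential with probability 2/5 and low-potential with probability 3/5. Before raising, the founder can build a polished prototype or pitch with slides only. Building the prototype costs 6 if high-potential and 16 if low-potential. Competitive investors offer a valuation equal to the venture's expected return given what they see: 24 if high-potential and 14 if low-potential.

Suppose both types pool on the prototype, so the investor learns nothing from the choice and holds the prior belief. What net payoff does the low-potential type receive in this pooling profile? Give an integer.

2

Pooled valuation = 2/5·24 + 3/5·14 = 18.
low-potential pays cost 16 for the prototype, so net payoff = 18 − 16 = 2.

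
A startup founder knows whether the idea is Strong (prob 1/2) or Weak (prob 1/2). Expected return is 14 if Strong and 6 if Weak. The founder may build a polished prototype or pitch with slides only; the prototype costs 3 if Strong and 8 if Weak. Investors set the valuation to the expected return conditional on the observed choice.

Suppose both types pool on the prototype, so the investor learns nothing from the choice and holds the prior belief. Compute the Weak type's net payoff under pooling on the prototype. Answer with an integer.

2

Pooled valuation = 1/2·14 + 1/2·6 = 10.
Weak pays cost 8 for the prototype, so net payoff = 10 − 8 = 2.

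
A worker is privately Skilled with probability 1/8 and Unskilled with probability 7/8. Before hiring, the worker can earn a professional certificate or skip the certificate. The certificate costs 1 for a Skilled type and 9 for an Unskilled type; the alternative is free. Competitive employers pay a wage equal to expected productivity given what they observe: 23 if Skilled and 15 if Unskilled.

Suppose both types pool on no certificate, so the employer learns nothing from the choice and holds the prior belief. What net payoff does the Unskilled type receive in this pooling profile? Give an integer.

16

Pooled wage = 1/8·23 + 7/8·15 = 16.
Unskilled pays no cost for no certificate, so net payoff = 16.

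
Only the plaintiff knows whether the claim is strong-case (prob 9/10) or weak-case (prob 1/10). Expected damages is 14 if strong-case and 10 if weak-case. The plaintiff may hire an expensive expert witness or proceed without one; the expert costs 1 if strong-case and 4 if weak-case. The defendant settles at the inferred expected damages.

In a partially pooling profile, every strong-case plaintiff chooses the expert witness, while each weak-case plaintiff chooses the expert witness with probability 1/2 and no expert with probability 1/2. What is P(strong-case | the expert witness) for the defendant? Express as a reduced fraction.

P(the expert witness) = (9/10)·1 + (1/10)·(1/2) = 19/20.
By Bayes' rule, P(strong-case | the expert witness) = (9/10) / (19/20) = 18/19.

18/19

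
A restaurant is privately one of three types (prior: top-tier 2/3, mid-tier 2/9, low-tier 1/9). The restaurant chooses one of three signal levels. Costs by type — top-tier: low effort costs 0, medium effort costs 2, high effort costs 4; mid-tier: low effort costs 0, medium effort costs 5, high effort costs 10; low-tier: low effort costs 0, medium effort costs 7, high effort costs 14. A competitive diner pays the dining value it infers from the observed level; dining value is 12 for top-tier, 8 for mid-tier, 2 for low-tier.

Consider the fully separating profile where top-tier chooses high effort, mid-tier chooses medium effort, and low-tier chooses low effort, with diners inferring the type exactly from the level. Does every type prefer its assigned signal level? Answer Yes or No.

Separating price premiums: high effort → 12, medium effort → 8, low effort → 2.
top-tier (assigned high effort): low effort: 2 − 0 = 2; medium effort: 8 − 2 = 6; high effort: 12 − 4 = 8. top-tier stays.
mid-tier (assigned medium effort): low effort: 2 − 0 = 2; medium effort: 8 − 5 = 3; high effort: 12 − 10 = 2. mid-tier stays.
low-tier (assigned low effort): low effort: 2 − 0 = 2; medium effort: 8 − 7 = 1; high effort: 12 − 14 = -2. low-tier stays.
Every type prefers its assigned level; separation holds.

Yes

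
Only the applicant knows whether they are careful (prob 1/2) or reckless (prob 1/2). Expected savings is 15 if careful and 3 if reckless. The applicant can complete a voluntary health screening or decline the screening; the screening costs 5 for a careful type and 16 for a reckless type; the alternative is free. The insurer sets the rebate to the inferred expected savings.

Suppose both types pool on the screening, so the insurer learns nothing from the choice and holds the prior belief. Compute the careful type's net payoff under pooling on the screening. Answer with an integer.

4

Pooled rebate = 1/2·15 + 1/2·3 = 9.
careful pays cost 5 for the screening, so net payoff = 9 − 5 = 4.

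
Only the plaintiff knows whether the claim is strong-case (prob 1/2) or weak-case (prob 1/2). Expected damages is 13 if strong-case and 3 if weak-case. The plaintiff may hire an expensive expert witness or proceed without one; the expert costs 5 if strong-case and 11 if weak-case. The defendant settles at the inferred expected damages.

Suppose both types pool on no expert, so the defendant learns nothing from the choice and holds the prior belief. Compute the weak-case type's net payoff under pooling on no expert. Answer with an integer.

8

Pooled settlement = 1/2·13 + 1/2·3 = 8.
weak-case pays no cost for no expert, so net payoff = 8.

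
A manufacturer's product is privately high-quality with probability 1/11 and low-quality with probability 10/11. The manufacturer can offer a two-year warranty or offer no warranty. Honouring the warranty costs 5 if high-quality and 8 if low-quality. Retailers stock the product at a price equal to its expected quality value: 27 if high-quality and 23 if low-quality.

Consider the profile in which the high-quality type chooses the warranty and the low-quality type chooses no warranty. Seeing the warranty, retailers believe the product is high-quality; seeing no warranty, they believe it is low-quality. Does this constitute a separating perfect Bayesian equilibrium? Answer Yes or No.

Under these beliefs, the warranty earns price 27 and no warranty earns price 23.
high-quality: the warranty nets 27 − 5 = 22; no warranty nets 23. high-quality would deviate to no warranty.
low-quality: the warranty nets 27 − 8 = 19; no warranty nets 23. low-quality prefers no warranty.
high-quality has a profitable deviation, so the profile is not an equilibrium.

No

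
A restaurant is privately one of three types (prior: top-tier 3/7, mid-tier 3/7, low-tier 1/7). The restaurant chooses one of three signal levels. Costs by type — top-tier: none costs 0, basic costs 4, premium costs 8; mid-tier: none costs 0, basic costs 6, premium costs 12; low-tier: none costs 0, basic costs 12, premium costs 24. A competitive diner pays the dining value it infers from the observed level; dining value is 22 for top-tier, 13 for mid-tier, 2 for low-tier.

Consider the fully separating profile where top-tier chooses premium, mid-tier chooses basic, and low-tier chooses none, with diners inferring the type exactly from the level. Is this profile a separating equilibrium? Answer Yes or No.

Separating price premiums: premium → 22, basic → 13, none → 2.
top-tier (assigned premium): none: 2 − 0 = 2; basic: 13 − 4 = 9; premium: 22 − 8 = 14. top-tier stays.
mid-tier (assigned basic): none: 2 − 0 = 2; basic: 13 − 6 = 7; premium: 22 − 12 = 10. mid-tier prefers premium.
low-tier (assigned none): none: 2 − 0 = 2; basic: 13 − 12 = 1; premium: 22 − 24 = -2. low-tier stays.
At least one type deviates; the separating profile fails.

No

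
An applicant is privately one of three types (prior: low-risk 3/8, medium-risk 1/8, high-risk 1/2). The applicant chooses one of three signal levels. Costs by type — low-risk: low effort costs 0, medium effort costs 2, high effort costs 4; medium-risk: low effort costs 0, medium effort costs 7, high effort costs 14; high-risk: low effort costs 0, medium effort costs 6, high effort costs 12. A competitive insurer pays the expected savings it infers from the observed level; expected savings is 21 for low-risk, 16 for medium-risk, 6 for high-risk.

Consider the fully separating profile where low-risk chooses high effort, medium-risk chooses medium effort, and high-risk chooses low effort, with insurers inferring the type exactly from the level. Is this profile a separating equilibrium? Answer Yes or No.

No

Separating rebates: high effort → 21, medium effort → 16, low effort → 6.
low-risk (assigned high effort): low effort: 6 − 0 = 6; medium effort: 16 − 2 = 14; high effort: 21 − 4 = 17. low-risk stays.
medium-risk (assigned medium effort): low effort: 6 − 0 = 6; medium effort: 16 − 7 = 9; high effort: 21 − 14 = 7. medium-risk stays.
high-risk (assigned low effort): low effort: 6 − 0 = 6; medium effort: 16 − 6 = 10; high effort: 21 − 12 = 9. high-risk prefers medium effort.
At least one type deviates; the separating profile fails.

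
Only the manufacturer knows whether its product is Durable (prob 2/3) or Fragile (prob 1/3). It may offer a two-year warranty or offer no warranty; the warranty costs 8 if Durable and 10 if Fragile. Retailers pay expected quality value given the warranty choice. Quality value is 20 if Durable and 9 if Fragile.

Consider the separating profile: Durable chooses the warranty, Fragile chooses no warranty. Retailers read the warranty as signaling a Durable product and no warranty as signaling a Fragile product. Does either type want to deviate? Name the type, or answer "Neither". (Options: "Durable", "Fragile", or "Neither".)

Fragile

The warranty pays 20; no warranty pays 9.
Durable: assigned the warranty, nets 20 − 8 = 12; deviating to no warranty nets 9.
Fragile: assigned no warranty, nets 9; deviating to the warranty nets 20 − 10 = 10.
The Fragile type gains 1 by deviating.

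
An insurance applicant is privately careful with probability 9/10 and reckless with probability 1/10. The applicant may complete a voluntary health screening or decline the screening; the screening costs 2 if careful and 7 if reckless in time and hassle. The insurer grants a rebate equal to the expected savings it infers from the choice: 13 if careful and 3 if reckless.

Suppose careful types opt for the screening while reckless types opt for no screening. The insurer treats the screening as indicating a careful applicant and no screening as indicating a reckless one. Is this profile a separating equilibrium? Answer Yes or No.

Under these beliefs, the screening earns rebate 13 and no screening earns rebate 3.
careful: the screening nets 13 − 2 = 11; no screening nets 3. careful prefers the screening.
reckless: the screening nets 13 − 7 = 6; no screening nets 3. reckless would deviate to the screening.
reckless has a profitable deviation, so the profile is not an equilibrium.

No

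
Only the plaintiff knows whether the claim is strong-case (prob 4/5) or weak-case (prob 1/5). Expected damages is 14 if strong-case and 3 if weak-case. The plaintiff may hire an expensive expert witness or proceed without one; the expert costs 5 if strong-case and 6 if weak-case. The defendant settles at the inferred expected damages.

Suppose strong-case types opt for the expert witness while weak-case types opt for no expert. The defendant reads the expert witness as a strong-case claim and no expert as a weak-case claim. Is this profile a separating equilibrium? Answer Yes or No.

Under these beliefs, the expert witness earns settlement 14 and no expert earns settlement 3.
strong-case: the expert witness nets 14 − 5 = 9; no expert nets 3. strong-case prefers the expert witness.
weak-case: the expert witness nets 14 − 6 = 8; no expert nets 3. weak-case would deviate to the expert witness.
weak-case has a profitable deviation, so the profile is not an equilibrium.

No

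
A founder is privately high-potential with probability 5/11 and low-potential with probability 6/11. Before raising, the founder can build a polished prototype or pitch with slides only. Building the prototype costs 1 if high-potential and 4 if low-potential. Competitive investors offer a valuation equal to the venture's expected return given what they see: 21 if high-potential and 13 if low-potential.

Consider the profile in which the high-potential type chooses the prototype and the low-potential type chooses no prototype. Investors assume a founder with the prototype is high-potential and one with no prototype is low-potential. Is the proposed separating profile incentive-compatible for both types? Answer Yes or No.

No

Under these beliefs, the prototype earns valuation 21 and no prototype earns valuation 13.
high-potential: the prototype nets 21 − 1 = 20; no prototype nets 13. high-potential prefers the prototype.
low-potential: the prototype nets 21 − 4 = 17; no prototype nets 13. low-potential would deviate to the prototype.
low-potential has a profitable deviation, so the profile is not an equilibrium.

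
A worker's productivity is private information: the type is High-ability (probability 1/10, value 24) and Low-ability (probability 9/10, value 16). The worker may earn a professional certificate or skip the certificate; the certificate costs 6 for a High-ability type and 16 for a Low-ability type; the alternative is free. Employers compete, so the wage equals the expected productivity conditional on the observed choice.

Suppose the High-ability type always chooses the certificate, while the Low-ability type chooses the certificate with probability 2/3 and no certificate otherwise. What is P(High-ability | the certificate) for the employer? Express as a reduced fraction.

1/7

P(the certificate) = (1/10)·1 + (9/10)·(2/3) = 7/10.
By Bayes' rule, P(High-ability | the certificate) = (1/10) / (7/10) = 1/7.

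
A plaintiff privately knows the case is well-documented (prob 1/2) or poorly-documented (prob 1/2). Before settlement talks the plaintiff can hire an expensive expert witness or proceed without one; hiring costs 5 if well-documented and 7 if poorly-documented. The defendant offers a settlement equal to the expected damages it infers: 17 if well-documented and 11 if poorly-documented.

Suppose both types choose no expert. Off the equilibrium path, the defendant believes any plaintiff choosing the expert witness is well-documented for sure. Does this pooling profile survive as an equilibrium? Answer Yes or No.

On path, the defendant holds the prior and pays 1/2·17 + 1/2·11 = 14. Off path (the expert witness), believing well-documented, it pays 17.
well-documented: no expert nets 14; the expert witness nets 17 − 5 = 12. well-documented stays.
poorly-documented: no expert nets 14; the expert witness nets 17 − 7 = 10. poorly-documented stays.
No type deviates, so pooling is sustained.

Yes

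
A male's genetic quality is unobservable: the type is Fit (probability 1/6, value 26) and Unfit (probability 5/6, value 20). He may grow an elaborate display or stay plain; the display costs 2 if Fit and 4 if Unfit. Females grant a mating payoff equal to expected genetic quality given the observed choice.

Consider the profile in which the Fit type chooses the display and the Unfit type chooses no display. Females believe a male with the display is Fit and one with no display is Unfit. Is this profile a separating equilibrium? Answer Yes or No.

No

Under these beliefs, the display earns mating payoff 26 and no display earns mating payoff 20.
Fit: the display nets 26 − 2 = 24; no display nets 20. Fit prefers the display.
Unfit: the display nets 26 − 4 = 22; no display nets 20. Unfit would deviate to the display.
Unfit has a profitable deviation, so the profile is not an equilibrium.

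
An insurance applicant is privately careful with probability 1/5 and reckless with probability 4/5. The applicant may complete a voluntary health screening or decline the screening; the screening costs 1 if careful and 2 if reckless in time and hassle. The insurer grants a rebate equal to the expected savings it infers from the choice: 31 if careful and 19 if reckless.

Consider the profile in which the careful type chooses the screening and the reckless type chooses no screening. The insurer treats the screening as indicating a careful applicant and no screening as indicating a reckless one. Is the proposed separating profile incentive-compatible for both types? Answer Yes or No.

Under these beliefs, the screening earns rebate 31 and no screening earns rebate 19.
careful: the screening nets 31 − 1 = 30; no screening nets 19. careful prefers the screening.
reckless: the screening nets 31 − 2 = 29; no screening nets 19. reckless would deviate to the screening.
reckless has a profitable deviation, so the profile is not an equilibrium.

No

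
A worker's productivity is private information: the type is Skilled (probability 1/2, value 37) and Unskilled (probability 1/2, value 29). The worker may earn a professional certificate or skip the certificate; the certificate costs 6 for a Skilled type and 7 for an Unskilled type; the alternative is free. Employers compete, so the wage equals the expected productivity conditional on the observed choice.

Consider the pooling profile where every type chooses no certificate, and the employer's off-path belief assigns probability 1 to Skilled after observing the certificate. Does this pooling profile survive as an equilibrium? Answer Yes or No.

Yes

On path, the employer holds the prior and pays 1/2·37 + 1/2·29 = 33. Off path (the certificate), believing Skilled, it pays 37.
Skilled: no certificate nets 33; the certificate nets 37 − 6 = 31. Skilled stays.
Unskilled: no certificate nets 33; the certificate nets 37 − 7 = 30. Unskilled stays.
No type deviates, so pooling is sustained.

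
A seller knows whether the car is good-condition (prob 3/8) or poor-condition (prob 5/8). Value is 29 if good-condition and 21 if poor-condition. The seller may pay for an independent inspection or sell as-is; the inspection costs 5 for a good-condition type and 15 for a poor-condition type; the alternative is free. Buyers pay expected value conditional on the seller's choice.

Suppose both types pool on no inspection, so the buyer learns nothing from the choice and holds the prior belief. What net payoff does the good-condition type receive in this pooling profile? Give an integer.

Pooled price = 3/8·29 + 5/8·21 = 24.
good-condition pays no cost for no inspection, so net payoff = 24.

24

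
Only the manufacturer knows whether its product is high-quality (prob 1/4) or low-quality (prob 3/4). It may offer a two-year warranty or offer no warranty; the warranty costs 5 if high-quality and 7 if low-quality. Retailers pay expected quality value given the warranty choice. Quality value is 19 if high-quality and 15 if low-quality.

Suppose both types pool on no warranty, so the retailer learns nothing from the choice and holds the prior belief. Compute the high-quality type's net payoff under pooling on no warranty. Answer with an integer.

Pooled price = 1/4·19 + 3/4·15 = 16.
high-quality pays no cost for no warranty, so net payoff = 16.

16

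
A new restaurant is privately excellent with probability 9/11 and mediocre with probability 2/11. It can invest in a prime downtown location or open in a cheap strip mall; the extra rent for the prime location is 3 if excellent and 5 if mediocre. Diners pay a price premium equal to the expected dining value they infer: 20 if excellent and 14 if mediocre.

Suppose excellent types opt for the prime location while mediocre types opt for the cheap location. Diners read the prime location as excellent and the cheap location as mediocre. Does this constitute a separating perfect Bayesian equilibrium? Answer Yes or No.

No

Under these beliefs, the prime location earns price premium 20 and the cheap location earns price premium 14.
excellent: the prime location nets 20 − 3 = 17; the cheap location nets 14. excellent prefers the prime location.
mediocre: the prime location nets 20 − 5 = 15; the cheap location nets 14. mediocre would deviate to the prime location.
mediocre has a profitable deviation, so the profile is not an equilibrium.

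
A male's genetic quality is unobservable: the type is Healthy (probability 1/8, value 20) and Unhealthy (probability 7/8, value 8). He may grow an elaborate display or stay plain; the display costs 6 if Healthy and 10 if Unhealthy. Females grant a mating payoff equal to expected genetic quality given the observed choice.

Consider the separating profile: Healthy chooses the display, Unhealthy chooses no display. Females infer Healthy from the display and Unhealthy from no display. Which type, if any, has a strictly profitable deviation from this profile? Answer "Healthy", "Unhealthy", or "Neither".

The display pays 20; no display pays 8.
Healthy: assigned the display, nets 20 − 6 = 14; deviating to no display nets 8.
Unhealthy: assigned no display, nets 8; deviating to the display nets 20 − 10 = 10.
The Unhealthy type gains 2 by deviating.

Unhealthy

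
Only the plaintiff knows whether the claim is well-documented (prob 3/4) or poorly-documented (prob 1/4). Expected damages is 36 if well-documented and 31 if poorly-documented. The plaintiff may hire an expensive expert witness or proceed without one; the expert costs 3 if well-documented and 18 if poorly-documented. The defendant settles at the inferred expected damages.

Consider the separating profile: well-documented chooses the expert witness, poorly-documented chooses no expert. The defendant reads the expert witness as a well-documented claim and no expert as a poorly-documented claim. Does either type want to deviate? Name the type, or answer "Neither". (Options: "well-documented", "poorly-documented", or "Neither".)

Neither

The expert witness pays 36; no expert pays 31.
well-documented: assigned the expert witness, nets 36 − 3 = 33; deviating to no expert nets 31.
poorly-documented: assigned no expert, nets 31; deviating to the expert witness nets 36 − 18 = 18.
Both types strictly prefer their assigned action; no profitable deviation.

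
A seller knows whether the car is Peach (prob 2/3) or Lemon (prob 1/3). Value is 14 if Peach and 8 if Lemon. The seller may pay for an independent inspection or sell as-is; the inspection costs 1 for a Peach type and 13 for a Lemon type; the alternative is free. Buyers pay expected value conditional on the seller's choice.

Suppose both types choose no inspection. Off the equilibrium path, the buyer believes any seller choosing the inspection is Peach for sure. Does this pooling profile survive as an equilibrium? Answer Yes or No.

No

On path, the buyer holds the prior and pays 2/3·14 + 1/3·8 = 12. Off path (the inspection), believing Peach, it pays 14.
Peach: no inspection nets 12; the inspection nets 14 − 1 = 13. Peach would deviate.
Lemon: no inspection nets 12; the inspection nets 14 − 13 = 1. Lemon stays.
A type deviates, so pooling fails.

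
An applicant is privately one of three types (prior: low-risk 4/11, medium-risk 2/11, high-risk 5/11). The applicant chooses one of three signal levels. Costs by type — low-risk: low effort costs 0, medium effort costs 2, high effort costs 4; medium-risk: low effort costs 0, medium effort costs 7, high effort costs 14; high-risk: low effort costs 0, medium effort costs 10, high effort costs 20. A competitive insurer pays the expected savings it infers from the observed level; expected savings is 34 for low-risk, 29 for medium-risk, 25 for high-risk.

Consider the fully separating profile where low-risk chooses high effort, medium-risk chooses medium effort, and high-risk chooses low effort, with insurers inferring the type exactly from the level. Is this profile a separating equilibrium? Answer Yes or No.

Separating rebates: high effort → 34, medium effort → 29, low effort → 25.
low-risk (assigned high effort): low effort: 25 − 0 = 25; medium effort: 29 − 2 = 27; high effort: 34 − 4 = 30. low-risk stays.
medium-risk (assigned medium effort): low effort: 25 − 0 = 25; medium effort: 29 − 7 = 22; high effort: 34 − 14 = 20. medium-risk prefers low effort.
high-risk (assigned low effort): low effort: 25 − 0 = 25; medium effort: 29 − 10 = 19; high effort: 34 − 20 = 14. high-risk stays.
At least one type deviates; the separating profile fails.

No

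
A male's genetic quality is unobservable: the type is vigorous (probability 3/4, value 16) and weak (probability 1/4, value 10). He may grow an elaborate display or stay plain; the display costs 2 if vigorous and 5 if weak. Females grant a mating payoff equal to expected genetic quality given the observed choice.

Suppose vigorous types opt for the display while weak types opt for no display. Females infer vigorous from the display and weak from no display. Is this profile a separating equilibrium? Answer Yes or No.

Under these beliefs, the display earns mating payoff 16 and no display earns mating payoff 10.
vigorous: the display nets 16 − 2 = 14; no display nets 10. vigorous prefers the display.
weak: the display nets 16 − 5 = 11; no display nets 10. weak would deviate to the display.
weak has a profitable deviation, so the profile is not an equilibrium.

No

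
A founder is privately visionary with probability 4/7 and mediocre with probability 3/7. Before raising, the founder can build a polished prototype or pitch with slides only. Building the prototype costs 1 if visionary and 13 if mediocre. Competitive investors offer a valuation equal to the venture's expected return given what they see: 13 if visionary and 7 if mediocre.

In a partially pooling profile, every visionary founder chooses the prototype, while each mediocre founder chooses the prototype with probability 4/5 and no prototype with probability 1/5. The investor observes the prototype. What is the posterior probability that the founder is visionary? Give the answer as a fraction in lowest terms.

5/8

P(the prototype) = (4/7)·1 + (3/7)·(4/5) = 32/35.
By Bayes' rule, P(visionary | the prototype) = (4/7) / (32/35) = 5/8.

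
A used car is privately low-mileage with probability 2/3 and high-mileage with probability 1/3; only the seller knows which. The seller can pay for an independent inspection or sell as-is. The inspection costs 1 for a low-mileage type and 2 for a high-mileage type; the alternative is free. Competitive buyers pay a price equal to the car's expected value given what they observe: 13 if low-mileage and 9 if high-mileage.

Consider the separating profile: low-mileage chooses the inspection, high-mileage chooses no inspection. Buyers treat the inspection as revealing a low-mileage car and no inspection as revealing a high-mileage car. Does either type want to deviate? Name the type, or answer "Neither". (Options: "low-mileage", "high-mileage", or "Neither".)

high-mileage

The inspection pays 13; no inspection pays 9.
low-mileage: assigned the inspection, nets 13 − 1 = 12; deviating to no inspection nets 9.
high-mileage: assigned no inspection, nets 9; deviating to the inspection nets 13 − 2 = 11.
The high-mileage type gains 2 by deviating.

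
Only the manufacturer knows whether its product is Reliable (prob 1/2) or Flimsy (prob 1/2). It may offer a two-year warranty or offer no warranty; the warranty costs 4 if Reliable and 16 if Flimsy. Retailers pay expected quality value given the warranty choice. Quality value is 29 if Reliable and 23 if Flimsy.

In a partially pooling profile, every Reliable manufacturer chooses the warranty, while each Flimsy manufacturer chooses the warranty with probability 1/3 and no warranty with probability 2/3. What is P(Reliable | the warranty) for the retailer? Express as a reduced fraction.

P(the warranty) = (1/2)·1 + (1/2)·(1/3) = 2/3.
By Bayes' rule, P(Reliable | the warranty) = (1/2) / (2/3) = 3/4.

3/4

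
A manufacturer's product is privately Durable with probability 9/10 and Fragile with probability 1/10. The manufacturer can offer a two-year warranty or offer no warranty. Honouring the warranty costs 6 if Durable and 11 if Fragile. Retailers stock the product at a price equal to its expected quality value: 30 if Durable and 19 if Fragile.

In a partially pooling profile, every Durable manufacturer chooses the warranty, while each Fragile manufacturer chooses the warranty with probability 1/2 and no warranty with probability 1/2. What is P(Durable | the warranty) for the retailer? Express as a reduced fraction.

P(the warranty) = (9/10)·1 + (1/10)·(1/2) = 19/20.
By Bayes' rule, P(Durable | the warranty) = (9/10) / (19/20) = 18/19.

18/19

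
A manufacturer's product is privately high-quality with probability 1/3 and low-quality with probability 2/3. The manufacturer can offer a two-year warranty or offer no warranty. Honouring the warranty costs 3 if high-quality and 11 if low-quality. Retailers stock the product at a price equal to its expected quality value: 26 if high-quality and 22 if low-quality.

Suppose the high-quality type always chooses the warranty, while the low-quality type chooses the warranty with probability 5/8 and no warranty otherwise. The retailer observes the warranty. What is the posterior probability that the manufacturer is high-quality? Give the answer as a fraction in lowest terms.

P(the warranty) = (1/3)·1 + (2/3)·(5/8) = 3/4.
By Bayes' rule, P(high-quality | the warranty) = (1/3) / (3/4) = 4/9.

4/9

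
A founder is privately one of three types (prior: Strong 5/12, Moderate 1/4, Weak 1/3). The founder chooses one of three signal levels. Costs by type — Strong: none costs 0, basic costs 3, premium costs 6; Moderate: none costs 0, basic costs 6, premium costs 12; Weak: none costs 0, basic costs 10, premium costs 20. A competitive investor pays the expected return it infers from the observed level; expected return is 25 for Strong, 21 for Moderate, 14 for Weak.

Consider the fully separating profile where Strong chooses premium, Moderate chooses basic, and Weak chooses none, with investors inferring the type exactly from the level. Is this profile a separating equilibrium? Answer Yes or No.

Separating valuations: premium → 25, basic → 21, none → 14.
Strong (assigned premium): none: 14 − 0 = 14; basic: 21 − 3 = 18; premium: 25 − 6 = 19. Strong stays.
Moderate (assigned basic): none: 14 − 0 = 14; basic: 21 − 6 = 15; premium: 25 − 12 = 13. Moderate stays.
Weak (assigned none): none: 14 − 0 = 14; basic: 21 − 10 = 11; premium: 25 − 20 = 5. Weak stays.
Every type prefers its assigned level; separation holds.

Yes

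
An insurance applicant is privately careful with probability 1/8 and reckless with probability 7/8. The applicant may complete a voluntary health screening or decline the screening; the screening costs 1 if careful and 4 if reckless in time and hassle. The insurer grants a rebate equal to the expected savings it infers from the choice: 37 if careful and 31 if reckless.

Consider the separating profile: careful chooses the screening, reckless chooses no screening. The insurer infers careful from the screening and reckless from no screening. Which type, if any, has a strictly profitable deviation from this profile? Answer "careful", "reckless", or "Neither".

reckless

The screening pays 37; no screening pays 31.
careful: assigned the screening, nets 37 − 1 = 36; deviating to no screening nets 31.
reckless: assigned no screening, nets 31; deviating to the screening nets 37 − 4 = 33.
The reckless type gains 2 by deviating.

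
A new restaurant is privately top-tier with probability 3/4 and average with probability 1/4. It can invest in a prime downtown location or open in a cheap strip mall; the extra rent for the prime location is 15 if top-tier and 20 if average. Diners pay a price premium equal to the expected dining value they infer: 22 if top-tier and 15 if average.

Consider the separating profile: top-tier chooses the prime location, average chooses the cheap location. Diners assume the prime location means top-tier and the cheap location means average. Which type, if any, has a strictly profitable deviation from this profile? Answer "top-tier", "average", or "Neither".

The prime location pays 22; the cheap location pays 15.
top-tier: assigned the prime location, nets 22 − 15 = 7; deviating to the cheap location nets 15.
average: assigned the cheap location, nets 15; deviating to the prime location nets 22 − 20 = 2.
The top-tier type gains 8 by deviating.

top-tier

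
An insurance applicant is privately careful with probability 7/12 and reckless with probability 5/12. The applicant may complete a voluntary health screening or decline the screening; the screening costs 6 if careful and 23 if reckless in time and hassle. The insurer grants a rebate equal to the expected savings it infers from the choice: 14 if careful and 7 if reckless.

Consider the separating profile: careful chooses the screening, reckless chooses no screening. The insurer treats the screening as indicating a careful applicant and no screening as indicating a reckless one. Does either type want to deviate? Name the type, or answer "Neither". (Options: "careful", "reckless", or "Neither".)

Neither

The screening pays 14; no screening pays 7.
careful: assigned the screening, nets 14 − 6 = 8; deviating to no screening nets 7.
reckless: assigned no screening, nets 7; deviating to the screening nets 14 − 23 = -9.
Both types strictly prefer their assigned action; no profitable deviation.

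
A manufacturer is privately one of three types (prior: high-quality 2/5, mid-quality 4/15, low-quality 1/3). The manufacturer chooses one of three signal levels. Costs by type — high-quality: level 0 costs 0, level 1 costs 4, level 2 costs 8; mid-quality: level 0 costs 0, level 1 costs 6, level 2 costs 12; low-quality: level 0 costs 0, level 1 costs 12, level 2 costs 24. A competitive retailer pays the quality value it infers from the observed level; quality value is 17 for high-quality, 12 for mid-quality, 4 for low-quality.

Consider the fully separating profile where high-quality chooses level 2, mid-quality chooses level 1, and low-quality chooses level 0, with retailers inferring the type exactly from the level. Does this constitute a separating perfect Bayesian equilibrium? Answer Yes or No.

Separating prices: level 2 → 17, level 1 → 12, level 0 → 4.
high-quality (assigned level 2): level 0: 4 − 0 = 4; level 1: 12 − 4 = 8; level 2: 17 − 8 = 9. high-quality stays.
mid-quality (assigned level 1): level 0: 4 − 0 = 4; level 1: 12 − 6 = 6; level 2: 17 − 12 = 5. mid-quality stays.
low-quality (assigned level 0): level 0: 4 − 0 = 4; level 1: 12 − 12 = 0; level 2: 17 − 24 = -7. low-quality stays.
Every type prefers its assigned level; separation holds.

Yes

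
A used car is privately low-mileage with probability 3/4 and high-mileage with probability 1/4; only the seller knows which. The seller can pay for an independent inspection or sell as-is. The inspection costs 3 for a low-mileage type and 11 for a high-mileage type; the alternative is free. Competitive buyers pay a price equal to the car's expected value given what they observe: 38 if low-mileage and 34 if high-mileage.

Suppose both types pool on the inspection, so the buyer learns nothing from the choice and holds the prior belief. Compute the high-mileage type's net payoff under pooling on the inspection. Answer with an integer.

Pooled price = 3/4·38 + 1/4·34 = 37.
high-mileage pays cost 11 for the inspection, so net payoff = 37 − 11 = 26.

26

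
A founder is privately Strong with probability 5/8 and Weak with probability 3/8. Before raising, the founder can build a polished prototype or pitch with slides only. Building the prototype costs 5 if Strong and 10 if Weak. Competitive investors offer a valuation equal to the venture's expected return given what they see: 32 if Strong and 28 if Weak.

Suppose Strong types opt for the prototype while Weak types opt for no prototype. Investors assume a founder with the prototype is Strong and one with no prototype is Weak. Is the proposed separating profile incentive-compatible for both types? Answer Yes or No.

No

Under these beliefs, the prototype earns valuation 32 and no prototype earns valuation 28.
Strong: the prototype nets 32 − 5 = 27; no prototype nets 28. Strong would deviate to no prototype.
Weak: the prototype nets 32 − 10 = 22; no prototype nets 28. Weak prefers no prototype.
Strong has a profitable deviation, so the profile is not an equilibrium.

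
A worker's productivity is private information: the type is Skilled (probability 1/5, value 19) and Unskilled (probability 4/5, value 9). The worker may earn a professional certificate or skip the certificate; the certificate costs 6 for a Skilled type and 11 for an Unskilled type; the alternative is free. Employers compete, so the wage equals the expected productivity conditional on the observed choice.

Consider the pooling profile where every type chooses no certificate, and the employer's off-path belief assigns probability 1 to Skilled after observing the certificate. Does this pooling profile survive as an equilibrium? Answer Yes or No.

On path, the employer holds the prior and pays 1/5·19 + 4/5·9 = 11. Off path (the certificate), believing Skilled, it pays 19.
Skilled: no certificate nets 11; the certificate nets 19 − 6 = 13. Skilled would deviate.
Unskilled: no certificate nets 11; the certificate nets 19 − 11 = 8. Unskilled stays.
A type deviates, so pooling fails.

No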